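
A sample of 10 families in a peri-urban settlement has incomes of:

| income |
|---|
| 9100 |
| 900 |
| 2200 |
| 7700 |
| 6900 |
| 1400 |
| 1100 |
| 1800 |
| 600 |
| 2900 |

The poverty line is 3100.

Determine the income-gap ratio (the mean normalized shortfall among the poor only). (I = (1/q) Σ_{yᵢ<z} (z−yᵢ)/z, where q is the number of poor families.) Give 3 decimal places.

Below the line: 600, 900, 1100, 1400, 1800, 2200, 2900 (q = 7 of N = 10).
Relative gaps: 0.8065, 0.7097, 0.6452, 0.5484, 0.4194, 0.2903, 0.0645; sum = 3.483871.
The income-gap ratio divides by q (the poor only): 3.483871 / 7 = 0.498.

0.498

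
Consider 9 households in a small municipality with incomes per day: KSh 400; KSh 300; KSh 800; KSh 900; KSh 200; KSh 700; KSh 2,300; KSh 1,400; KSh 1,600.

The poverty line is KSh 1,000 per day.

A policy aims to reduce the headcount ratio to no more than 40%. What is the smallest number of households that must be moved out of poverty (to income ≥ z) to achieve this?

Currently q = 6 of N = 9 are below the line (H = 0.667).
A headcount ratio of at most 40% allows at most ⌊0.40 × 9⌋ = 3 poor households.
So at least 6 − 3 = 3 must be lifted.

3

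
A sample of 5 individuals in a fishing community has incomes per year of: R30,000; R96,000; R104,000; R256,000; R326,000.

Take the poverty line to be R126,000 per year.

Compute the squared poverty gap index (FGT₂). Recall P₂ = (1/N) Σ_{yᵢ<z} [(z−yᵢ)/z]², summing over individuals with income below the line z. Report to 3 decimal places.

Below z: R30,000, R96,000, R104,000 (q = 3 of N = 5).
Normalized shortfalls: (126000−30000)/126000 = 0.7619; (126000−96000)/126000 = 0.2381; (126000−104000)/126000 = 0.1746.
Squared: 0.5805; 0.0567; 0.0305.
Sum = 0.667674; P₂ = 0.667674 / 5 = 0.134.

0.134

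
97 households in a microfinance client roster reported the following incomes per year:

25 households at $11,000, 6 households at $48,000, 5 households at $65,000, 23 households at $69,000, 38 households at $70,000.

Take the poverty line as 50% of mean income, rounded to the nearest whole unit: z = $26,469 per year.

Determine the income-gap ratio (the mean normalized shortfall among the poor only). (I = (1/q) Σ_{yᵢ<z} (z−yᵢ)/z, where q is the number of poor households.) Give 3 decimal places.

Below z: 25×$11,000 (q = 25 of N = 97).
Relative gaps: 0.5844 (×25); sum = 14.610488.
I averages over the q = 25 poor units only: 14.610488 / 25 = 0.584.

0.584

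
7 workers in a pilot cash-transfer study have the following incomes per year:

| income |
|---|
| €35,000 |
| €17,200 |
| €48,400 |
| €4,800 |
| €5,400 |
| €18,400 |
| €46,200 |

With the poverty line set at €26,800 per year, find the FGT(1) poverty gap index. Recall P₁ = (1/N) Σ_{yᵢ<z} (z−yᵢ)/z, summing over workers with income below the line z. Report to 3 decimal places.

Below the line: €4,800, €5,400, €17,200, €18,400 (q = 4 of N = 7).
Relative gaps: (26800−4800)/26800 = 0.8209; (26800−5400)/26800 = 0.7985; (26800−17200)/26800 = 0.3582; (26800−18400)/26800 = 0.3134.
Σ = 2.291045. Dividing by the full population N = 7 gives P₁ = 0.327.

0.327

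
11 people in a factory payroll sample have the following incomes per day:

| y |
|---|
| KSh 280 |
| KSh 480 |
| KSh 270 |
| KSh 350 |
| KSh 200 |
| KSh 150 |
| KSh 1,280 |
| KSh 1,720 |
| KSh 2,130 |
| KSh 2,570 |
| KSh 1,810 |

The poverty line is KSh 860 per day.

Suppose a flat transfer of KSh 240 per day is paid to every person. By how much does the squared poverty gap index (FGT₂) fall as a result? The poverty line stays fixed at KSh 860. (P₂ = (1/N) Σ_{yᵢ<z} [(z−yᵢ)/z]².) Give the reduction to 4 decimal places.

Before: below the line — KSh 150, KSh 200, KSh 270, KSh 280, KSh 350, KSh 480; squared poverty gap index (FGT₂) = 0.249361.
After the KSh 240 transfer: below the line — KSh 390, KSh 440, KSh 510, KSh 520, KSh 590, KSh 720; squared poverty gap index (FGT₂) = 0.089471.
Reduction = 0.249361 − 0.089471 = 0.1599.

0.1599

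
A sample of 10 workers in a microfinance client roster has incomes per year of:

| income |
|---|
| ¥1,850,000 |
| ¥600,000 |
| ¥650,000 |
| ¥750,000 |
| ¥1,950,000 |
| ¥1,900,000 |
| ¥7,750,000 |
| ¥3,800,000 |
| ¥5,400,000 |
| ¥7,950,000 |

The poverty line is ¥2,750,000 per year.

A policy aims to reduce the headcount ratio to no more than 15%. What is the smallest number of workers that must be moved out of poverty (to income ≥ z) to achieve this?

5

Currently q = 6 of N = 10 are below the line (H = 0.600).
A headcount ratio of at most 15% allows at most ⌊0.15 × 10⌋ = 1 poor workers.
So at least 6 − 1 = 5 must be lifted.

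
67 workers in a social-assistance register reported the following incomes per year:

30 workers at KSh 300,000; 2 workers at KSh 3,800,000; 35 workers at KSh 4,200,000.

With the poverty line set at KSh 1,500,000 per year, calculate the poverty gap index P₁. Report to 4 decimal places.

0.3582

Below the line: 30×KSh 300,000 (q = 30 of N = 67).
Relative gaps: (1500000−300000)/1500000 = 0.8000 (×30).
Σ = 24.000000. Dividing by the full population N = 67 gives P₁ = 0.3582.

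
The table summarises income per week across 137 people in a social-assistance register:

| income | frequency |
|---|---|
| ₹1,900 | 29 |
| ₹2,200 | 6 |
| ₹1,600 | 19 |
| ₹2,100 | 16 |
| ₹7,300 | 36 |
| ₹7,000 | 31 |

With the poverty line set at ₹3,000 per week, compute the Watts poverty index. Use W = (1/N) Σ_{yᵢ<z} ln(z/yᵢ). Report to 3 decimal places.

Poor units: 19×₹1,600, 29×₹1,900, 16×₹2,100, 6×₹2,200 (q = 70 of N = 137).
Log gaps: ln(3000/1600) = 0.6286 (×19); ln(3000/1900) = 0.4568 (×29); ln(3000/2100) = 0.3567 (×16); ln(3000/2200) = 0.3102 (×6).
W = 32.757287 / 137 = 0.239.

0.239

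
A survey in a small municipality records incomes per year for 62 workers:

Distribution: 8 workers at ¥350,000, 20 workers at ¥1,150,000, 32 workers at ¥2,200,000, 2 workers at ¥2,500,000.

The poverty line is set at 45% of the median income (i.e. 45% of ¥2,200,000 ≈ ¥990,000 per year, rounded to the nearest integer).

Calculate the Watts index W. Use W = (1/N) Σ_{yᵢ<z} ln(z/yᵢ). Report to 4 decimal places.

0.1342

Incomes under z: 8×¥350,000 (q = 8 of N = 62).
ln(z/y) terms: ln(990000/350000) = 1.0398 (×8).
W = 8.318174 / 62 = 0.1342.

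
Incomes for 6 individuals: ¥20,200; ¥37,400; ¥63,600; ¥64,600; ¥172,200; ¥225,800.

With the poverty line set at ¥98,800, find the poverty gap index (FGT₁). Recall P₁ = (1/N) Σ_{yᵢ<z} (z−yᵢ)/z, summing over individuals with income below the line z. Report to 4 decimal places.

0.3532

Poor units: ¥20,200, ¥37,400, ¥63,600, ¥64,600 (q = 4 of N = 6).
Gap ratios (z−y)/z: (98800−20200)/98800 = 0.7955; (98800−37400)/98800 = 0.6215; (98800−63600)/98800 = 0.3563; (98800−64600)/98800 = 0.3462.
Σ = 2.119433. Dividing by the full population N = 6 gives P₁ = 0.3532.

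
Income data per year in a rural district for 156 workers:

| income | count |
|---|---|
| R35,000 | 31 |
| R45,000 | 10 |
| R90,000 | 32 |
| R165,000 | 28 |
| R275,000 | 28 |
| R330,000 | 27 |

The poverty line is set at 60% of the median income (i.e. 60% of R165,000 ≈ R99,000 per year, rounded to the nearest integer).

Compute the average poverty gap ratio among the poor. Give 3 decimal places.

Poor units: 31×R35,000, 10×R45,000, 32×R90,000 (q = 73 of N = 156).
Shortfall ratios (z−y)/z: 0.6465 (×31), 0.5455 (×10), 0.0909 (×32); sum = 28.404040.
I averages over the q = 73 poor units only: 28.404040 / 73 = 0.389.

0.389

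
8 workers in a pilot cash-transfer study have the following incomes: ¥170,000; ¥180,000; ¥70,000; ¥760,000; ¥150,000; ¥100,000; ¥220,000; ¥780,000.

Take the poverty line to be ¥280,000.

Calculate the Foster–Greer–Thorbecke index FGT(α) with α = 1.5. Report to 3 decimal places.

Incomes under z: ¥70,000, ¥100,000, ¥150,000, ¥170,000, ¥180,000, ¥220,000 (q = 6 of N = 8).
Gap ratios (z−y)/z: (280000−70000)/280000 = 0.7500; (280000−100000)/280000 = 0.6429; (280000−150000)/280000 = 0.4643; (280000−170000)/280000 = 0.3929; (280000−180000)/280000 = 0.3571; (280000−220000)/280000 = 0.2143.
Raised to α = 1.5: 0.64952; 0.51543; 0.31636; 0.24624; 0.21343; 0.09920.
Sum = 2.040174; FGT(1.5) = 2.040174 / 8 = 0.255.

0.255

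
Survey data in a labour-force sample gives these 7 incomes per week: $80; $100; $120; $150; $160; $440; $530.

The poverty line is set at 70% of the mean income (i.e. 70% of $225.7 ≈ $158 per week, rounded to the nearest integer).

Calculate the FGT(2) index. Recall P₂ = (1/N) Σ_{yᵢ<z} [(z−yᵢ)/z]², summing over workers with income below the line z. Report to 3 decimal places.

Incomes under z: $80, $100, $120, $150 (q = 4 of N = 7).
Relative gaps: (158−80)/158 = 0.4937; (158−100)/158 = 0.3671; (158−120)/158 = 0.2405; (158−150)/158 = 0.0506.
Squared: 0.2437; 0.1348; 0.0578; 0.0026.
Sum = 0.438872; P₂ = 0.438872 / 7 = 0.063.

0.063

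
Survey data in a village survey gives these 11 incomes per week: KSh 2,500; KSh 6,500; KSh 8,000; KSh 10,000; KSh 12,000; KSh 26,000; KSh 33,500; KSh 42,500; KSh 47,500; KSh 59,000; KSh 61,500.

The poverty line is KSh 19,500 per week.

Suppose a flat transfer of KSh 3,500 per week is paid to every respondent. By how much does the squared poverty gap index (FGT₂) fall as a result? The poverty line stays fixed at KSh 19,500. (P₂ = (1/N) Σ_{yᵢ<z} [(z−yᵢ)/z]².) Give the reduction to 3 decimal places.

0.083

Before: below the line — KSh 2,500, KSh 6,500, KSh 8,000, KSh 10,000, KSh 12,000; squared poverty gap index (FGT₂) = 0.17614.
After the KSh 3,500 transfer: below the line — KSh 6,000, KSh 10,000, KSh 11,500, KSh 13,500, KSh 15,500; squared poverty gap index (FGT₂) = 0.09288.
Reduction = 0.17614 − 0.09288 = 0.083.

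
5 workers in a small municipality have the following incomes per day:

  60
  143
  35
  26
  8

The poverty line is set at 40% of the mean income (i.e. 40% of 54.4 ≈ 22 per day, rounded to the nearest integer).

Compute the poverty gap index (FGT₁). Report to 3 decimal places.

0.127

Below the line: 8 (q = 1 of N = 5).
Shortfall ratios: (22−8)/22 = 0.6364.
Σ = 0.636364. Dividing by the full population N = 5 gives P₁ = 0.127.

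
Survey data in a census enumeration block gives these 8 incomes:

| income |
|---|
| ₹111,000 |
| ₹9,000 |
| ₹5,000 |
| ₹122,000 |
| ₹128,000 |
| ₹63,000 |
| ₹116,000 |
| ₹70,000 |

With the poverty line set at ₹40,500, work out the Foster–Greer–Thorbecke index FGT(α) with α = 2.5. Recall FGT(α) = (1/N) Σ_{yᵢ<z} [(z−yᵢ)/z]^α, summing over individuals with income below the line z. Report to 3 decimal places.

0.157

Below z: ₹5,000, ₹9,000 (q = 2 of N = 8).
Relative gaps: (40500−5000)/40500 = 0.8765; (40500−9000)/40500 = 0.7778.
Raised to α = 2.5: 0.71934; 0.53351.
Sum = 1.252844; FGT(2.5) = 1.252844 / 8 = 0.157.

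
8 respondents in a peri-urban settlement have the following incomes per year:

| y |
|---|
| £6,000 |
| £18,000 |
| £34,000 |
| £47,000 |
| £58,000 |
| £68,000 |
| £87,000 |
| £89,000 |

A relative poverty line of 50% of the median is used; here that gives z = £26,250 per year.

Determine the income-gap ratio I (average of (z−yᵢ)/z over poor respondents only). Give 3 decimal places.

Poor units: £6,000, £18,000 (q = 2 of N = 8).
Shortfall ratios (z−y)/z: 0.7714, 0.3143; sum = 1.085714.
I averages over the q = 2 poor units only: 1.085714 / 2 = 0.543.

0.543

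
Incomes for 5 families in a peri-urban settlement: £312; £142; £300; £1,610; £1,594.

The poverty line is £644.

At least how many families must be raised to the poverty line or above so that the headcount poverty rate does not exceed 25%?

Currently q = 3 of N = 5 are below the line (H = 0.600).
A headcount ratio of at most 25% allows at most ⌊0.25 × 5⌋ = 1 poor families.
So at least 3 − 1 = 2 must be lifted.

2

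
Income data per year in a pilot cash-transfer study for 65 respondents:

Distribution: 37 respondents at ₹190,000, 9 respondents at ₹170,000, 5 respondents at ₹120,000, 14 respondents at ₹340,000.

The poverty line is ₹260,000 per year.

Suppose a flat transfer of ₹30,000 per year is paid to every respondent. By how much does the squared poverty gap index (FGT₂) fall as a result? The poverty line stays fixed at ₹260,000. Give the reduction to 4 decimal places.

Before: below the line — 5×₹120,000, 9×₹170,000, 37×₹190,000; squared poverty gap index (FGT₂) = 0.080155.
After the ₹30,000 transfer: below the line — 5×₹150,000, 9×₹200,000, 37×₹220,000; squared poverty gap index (FGT₂) = 0.034615.
Reduction = 0.080155 − 0.034615 = 0.0455.

0.0455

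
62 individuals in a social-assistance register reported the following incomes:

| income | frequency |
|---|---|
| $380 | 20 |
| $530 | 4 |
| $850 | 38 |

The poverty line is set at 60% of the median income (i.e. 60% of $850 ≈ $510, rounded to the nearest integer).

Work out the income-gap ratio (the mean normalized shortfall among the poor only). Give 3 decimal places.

0.255

Below z: 20×$380 (q = 20 of N = 62).
Relative gaps: 0.2549 (×20); sum = 5.098039.
I averages over the q = 20 poor units only: 5.098039 / 20 = 0.255.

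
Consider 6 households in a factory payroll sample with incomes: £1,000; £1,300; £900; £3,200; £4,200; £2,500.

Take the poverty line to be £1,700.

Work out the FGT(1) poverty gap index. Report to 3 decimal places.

0.186

Below z: £900, £1,000, £1,300 (q = 3 of N = 6).
Normalized shortfalls: (1700−900)/1700 = 0.4706; (1700−1000)/1700 = 0.4118; (1700−1300)/1700 = 0.2353.
Sum of shortfalls = 1.117647; P₁ averages over all N: 1.117647 / 6 = 0.186.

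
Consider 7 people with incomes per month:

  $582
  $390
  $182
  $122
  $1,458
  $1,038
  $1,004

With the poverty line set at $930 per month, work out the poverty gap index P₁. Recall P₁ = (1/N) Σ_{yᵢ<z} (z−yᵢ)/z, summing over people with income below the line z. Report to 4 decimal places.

0.3754

Poor units: $122, $182, $390, $582 (q = 4 of N = 7).
Shortfall ratios: (930−122)/930 = 0.8688; (930−182)/930 = 0.8043; (930−390)/930 = 0.5806; (930−582)/930 = 0.3742.
Σ = 2.627957. Dividing by the full population N = 7 gives P₁ = 0.3754.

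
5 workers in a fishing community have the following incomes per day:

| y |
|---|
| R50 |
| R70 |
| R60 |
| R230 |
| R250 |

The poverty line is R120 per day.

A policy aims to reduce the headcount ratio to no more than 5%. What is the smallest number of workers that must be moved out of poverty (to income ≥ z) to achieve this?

3 of the 5 workers are poor, so H = 3/5 = 0.600.
A headcount ratio of at most 5% allows at most ⌊0.05 × 5⌋ = 0 poor workers.
So at least 3 − 0 = 3 must be lifted.

3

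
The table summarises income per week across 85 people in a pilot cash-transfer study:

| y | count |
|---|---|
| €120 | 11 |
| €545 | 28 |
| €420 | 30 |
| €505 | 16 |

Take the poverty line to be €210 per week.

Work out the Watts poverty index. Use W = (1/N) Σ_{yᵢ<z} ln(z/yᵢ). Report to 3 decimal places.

0.072

Below the line: 11×€120 (q = 11 of N = 85).
Log shortfalls: ln(210/120) = 0.5596 (×11).
W = 6.155774 / 85 = 0.072.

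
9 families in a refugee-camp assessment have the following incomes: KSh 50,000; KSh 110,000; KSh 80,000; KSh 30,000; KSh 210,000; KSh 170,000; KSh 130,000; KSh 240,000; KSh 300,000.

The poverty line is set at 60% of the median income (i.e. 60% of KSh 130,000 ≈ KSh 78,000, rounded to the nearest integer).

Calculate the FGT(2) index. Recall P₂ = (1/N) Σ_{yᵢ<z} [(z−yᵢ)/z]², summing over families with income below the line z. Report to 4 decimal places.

0.0564

Below the line: KSh 30,000, KSh 50,000 (q = 2 of N = 9).
Normalized shortfalls: (78000−30000)/78000 = 0.6154; (78000−50000)/78000 = 0.3590.
Squared: 0.3787; 0.1289.
Sum = 0.507561; P₂ = 0.507561 / 9 = 0.0564.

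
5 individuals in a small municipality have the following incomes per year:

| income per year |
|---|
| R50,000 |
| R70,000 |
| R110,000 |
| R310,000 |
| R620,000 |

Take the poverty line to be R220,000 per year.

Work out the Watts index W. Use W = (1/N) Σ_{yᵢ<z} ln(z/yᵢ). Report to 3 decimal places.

Incomes under z: R50,000, R70,000, R110,000 (q = 3 of N = 5).
Log shortfalls: ln(220000/50000) = 1.4816; ln(220000/70000) = 1.1451; ln(220000/110000) = 0.6931.
W = 3.319884 / 5 = 0.664.

0.664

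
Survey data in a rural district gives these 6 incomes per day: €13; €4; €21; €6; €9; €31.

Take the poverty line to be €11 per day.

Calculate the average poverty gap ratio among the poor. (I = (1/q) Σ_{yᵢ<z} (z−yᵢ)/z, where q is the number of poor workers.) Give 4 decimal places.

Below z: €4, €6, €9 (q = 3 of N = 6).
Shortfall ratios (z−y)/z: 0.6364, 0.4545, 0.1818; sum = 1.272727.
I averages over the q = 3 poor units only: 1.272727 / 3 = 0.4242.

0.4242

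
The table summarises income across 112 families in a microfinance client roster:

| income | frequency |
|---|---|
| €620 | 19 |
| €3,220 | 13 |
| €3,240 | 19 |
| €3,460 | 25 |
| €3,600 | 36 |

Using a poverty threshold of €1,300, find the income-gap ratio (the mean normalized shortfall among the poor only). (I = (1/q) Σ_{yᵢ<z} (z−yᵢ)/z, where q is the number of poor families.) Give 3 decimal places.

Below the line: 19×€620 (q = 19 of N = 112).
Relative gaps: 0.5231 (×19); sum = 9.938462.
I averages over the q = 19 poor units only: 9.938462 / 19 = 0.523.

0.523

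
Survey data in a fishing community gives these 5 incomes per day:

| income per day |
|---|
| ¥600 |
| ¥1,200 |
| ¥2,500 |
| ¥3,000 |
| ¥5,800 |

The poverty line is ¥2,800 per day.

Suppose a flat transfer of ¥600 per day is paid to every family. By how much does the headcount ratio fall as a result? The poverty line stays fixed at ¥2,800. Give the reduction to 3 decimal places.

0.200

Before: below the line — ¥600, ¥1,200, ¥2,500; headcount ratio = 0.60000.
After the ¥600 transfer: below the line — ¥1,200, ¥1,800; headcount ratio = 0.40000.
Reduction = 0.60000 − 0.40000 = 0.200.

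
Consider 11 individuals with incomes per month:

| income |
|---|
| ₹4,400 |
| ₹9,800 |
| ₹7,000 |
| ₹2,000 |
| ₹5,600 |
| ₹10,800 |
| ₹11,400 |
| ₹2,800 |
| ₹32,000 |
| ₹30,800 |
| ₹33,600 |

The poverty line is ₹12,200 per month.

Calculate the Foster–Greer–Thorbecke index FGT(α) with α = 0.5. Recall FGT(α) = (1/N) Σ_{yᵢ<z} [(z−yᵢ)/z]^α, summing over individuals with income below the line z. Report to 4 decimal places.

0.4562

Below the line: ₹2,000, ₹2,800, ₹4,400, ₹5,600, ₹7,000, ₹9,800, ₹10,800, ₹11,400 (q = 8 of N = 11).
Shortfall ratios: (12200−2000)/12200 = 0.8361; (12200−2800)/12200 = 0.7705; (12200−4400)/12200 = 0.6393; (12200−5600)/12200 = 0.5410; (12200−7000)/12200 = 0.4262; (12200−9800)/12200 = 0.1967; (12200−10800)/12200 = 0.1148; (12200−11400)/12200 = 0.0656.
Raised to α = 0.5: 0.91437; 0.87778; 0.79959; 0.73552; 0.65286; 0.44353; 0.33875; 0.25607.
Sum = 5.018472; FGT(0.5) = 5.018472 / 11 = 0.4562.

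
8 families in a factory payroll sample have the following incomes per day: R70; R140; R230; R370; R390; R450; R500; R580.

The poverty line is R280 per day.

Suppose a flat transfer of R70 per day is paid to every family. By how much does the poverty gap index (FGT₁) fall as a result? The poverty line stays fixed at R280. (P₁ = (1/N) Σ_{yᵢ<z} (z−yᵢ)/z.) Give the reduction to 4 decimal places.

Before: below the line — R70, R140, R230; poverty gap index (FGT₁) = 0.178571.
After the R70 transfer: below the line — R140, R210; poverty gap index (FGT₁) = 0.093750.
Reduction = 0.178571 − 0.093750 = 0.0848.

0.0848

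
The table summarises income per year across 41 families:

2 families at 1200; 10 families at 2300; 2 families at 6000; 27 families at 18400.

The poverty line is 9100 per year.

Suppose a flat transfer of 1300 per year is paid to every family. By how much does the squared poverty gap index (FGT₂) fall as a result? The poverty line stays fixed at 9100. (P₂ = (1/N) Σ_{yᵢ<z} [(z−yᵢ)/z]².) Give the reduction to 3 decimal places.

Before: below the line — 2×1200, 10×2300, 2×6000; squared poverty gap index (FGT₂) = 0.17862.
After the 1300 transfer: below the line — 2×2500, 10×3600, 2×7300; squared poverty gap index (FGT₂) = 0.11666.
Reduction = 0.17862 − 0.11666 = 0.062.

0.062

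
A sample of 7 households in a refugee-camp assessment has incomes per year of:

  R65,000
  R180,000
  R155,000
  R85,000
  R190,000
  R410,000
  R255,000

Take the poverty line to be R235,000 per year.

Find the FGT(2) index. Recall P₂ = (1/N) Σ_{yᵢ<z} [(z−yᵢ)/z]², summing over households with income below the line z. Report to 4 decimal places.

0.1626

Below z: R65,000, R85,000, R155,000, R180,000, R190,000 (q = 5 of N = 7).
Shortfall ratios: (235000−65000)/235000 = 0.7234; (235000−85000)/235000 = 0.6383; (235000−155000)/235000 = 0.3404; (235000−180000)/235000 = 0.2340; (235000−190000)/235000 = 0.1915.
Squared: 0.5233; 0.4074; 0.1159; 0.0548; 0.0367.
Sum = 1.138072; P₂ = 1.138072 / 7 = 0.1626.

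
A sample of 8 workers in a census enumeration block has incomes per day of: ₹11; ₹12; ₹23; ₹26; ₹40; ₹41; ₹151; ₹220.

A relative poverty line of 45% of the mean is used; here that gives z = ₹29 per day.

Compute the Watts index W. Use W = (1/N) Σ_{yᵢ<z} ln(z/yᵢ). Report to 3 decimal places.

Poor units: ₹11, ₹12, ₹23, ₹26 (q = 4 of N = 8).
ln(z/y) terms: ln(29/11) = 0.9694; ln(29/12) = 0.8824; ln(29/23) = 0.2318; ln(29/26) = 0.1092.
W = 2.192791 / 8 = 0.274.

0.274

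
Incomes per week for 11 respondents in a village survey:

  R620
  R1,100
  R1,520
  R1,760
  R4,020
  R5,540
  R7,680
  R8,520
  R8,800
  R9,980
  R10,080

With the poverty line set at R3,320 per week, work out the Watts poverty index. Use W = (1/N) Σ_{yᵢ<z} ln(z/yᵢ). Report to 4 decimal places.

Below z: R620, R1,100, R1,520, R1,760 (q = 4 of N = 11).
Log shortfalls: ln(3320/620) = 1.6780; ln(3320/1100) = 1.1047; ln(3320/1520) = 0.7813; ln(3320/1760) = 0.6347.
W = 4.198561 / 11 = 0.3817.

0.3817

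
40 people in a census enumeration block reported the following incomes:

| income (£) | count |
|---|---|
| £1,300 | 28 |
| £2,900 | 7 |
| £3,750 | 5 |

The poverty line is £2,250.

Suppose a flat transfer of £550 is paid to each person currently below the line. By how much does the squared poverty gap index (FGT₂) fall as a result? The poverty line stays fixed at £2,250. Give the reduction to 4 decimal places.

0.1027

Before: below the line — 28×£1,300; squared poverty gap index (FGT₂) = 0.124790.
After the £550 transfer: below the line — 28×£1,850; squared poverty gap index (FGT₂) = 0.022123.
Reduction = 0.124790 − 0.022123 = 0.1027.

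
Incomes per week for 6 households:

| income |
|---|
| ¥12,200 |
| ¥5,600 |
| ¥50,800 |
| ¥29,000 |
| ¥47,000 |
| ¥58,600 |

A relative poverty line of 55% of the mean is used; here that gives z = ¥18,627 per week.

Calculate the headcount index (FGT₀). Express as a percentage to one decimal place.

2 of the 6 households have income below ¥18,627.
H = 2/6 = 33.3%.

33.3%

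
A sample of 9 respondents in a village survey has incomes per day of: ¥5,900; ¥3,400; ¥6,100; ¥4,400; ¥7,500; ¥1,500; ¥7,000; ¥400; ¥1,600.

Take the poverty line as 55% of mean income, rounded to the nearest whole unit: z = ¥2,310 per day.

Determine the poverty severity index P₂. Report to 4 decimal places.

Below z: ¥400, ¥1,500, ¥1,600 (q = 3 of N = 9).
Relative gaps: (2310−400)/2310 = 0.8268; (2310−1500)/2310 = 0.3506; (2310−1600)/2310 = 0.3074.
Squared: 0.6837; 0.1230; 0.0945.
Sum = 0.901089; P₂ = 0.901089 / 9 = 0.1001.

0.1001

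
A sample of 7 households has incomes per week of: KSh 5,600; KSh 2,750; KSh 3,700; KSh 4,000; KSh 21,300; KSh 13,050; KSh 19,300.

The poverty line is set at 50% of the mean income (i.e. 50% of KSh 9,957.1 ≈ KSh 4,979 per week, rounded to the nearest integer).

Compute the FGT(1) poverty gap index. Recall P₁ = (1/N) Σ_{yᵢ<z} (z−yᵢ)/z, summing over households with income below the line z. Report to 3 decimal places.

0.129

Below z: KSh 2,750, KSh 3,700, KSh 4,000 (q = 3 of N = 7).
Relative gaps: (4979−2750)/4979 = 0.4477; (4979−3700)/4979 = 0.2569; (4979−4000)/4979 = 0.1966.
Sum of shortfalls = 0.901185; P₁ averages over all N: 0.901185 / 7 = 0.129.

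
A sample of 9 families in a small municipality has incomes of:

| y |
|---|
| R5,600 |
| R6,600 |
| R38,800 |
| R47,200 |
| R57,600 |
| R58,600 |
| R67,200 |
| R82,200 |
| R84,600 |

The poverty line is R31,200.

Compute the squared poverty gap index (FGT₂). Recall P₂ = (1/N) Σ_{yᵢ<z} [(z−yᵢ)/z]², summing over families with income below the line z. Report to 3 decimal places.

Incomes under z: R5,600, R6,600 (q = 2 of N = 9).
Shortfall ratios: (31200−5600)/31200 = 0.8205; (31200−6600)/31200 = 0.7885.
Squared: 0.6732; 0.6217.
Sum = 1.294913; P₂ = 1.294913 / 9 = 0.144.

0.144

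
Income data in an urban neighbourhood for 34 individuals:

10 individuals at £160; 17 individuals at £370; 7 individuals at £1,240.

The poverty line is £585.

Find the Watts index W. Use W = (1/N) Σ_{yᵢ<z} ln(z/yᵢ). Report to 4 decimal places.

Incomes under z: 10×£160, 17×£370 (q = 27 of N = 34).
Log shortfalls: ln(585/160) = 1.2964 (×10); ln(585/370) = 0.4581 (×17).
W = 20.752231 / 34 = 0.6104.

0.6104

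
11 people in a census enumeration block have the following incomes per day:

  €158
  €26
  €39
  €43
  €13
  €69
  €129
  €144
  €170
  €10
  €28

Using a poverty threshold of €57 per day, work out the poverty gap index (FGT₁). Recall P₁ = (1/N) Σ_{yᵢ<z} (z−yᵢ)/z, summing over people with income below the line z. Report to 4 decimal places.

Below z: €10, €13, €26, €28, €39, €43 (q = 6 of N = 11).
Gap ratios (z−y)/z: (57−10)/57 = 0.8246; (57−13)/57 = 0.7719; (57−26)/57 = 0.5439; (57−28)/57 = 0.5088; (57−39)/57 = 0.3158; (57−43)/57 = 0.2456.
Sum of shortfalls = 3.210526; P₁ averages over all N: 3.210526 / 11 = 0.2919.

0.2919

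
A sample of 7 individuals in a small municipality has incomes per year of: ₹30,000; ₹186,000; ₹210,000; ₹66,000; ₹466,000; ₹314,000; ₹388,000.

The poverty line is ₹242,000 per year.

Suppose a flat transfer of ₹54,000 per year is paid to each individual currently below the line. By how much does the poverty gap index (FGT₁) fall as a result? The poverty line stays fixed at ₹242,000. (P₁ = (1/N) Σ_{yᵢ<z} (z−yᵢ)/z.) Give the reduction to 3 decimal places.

Before: below the line — ₹30,000, ₹66,000, ₹186,000, ₹210,000; poverty gap index (FGT₁) = 0.28099.
After the ₹54,000 transfer: below the line — ₹84,000, ₹120,000, ₹240,000; poverty gap index (FGT₁) = 0.16647.
Reduction = 0.28099 − 0.16647 = 0.115.

0.115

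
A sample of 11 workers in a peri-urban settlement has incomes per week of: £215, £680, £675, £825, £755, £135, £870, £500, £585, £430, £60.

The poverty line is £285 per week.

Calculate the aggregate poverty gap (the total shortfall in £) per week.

£445

Below the line: £60, £135, £215 (q = 3 of N = 11).
Individual gaps: 285−60 = 225; 285−135 = 150; 285−215 = 70.
Aggregate gap = £445.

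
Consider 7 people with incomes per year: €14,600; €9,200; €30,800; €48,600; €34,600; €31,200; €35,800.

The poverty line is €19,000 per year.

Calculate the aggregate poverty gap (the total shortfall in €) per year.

€14,200

Poor units: €9,200, €14,600 (q = 2 of N = 7).
Individual gaps: 19000−9200 = 9800; 19000−14600 = 4400.
Aggregate gap = €14,200.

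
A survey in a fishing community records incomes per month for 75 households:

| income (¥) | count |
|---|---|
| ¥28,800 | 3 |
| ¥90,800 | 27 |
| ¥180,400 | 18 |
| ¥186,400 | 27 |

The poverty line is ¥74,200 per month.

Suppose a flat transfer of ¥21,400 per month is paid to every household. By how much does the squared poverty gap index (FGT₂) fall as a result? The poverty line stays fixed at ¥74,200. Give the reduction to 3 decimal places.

Before: below the line — 3×¥28,800; squared poverty gap index (FGT₂) = 0.01497.
After the ¥21,400 transfer: below the line — 3×¥50,200; squared poverty gap index (FGT₂) = 0.00418.
Reduction = 0.01497 − 0.00418 = 0.011.

0.011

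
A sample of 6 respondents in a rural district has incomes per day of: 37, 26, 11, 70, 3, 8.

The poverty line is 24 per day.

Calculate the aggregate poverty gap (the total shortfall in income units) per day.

50

Incomes under z: 3, 8, 11 (q = 3 of N = 6).
Individual gaps: 24−3 = 21; 24−8 = 16; 24−11 = 13.
Aggregate gap = 50.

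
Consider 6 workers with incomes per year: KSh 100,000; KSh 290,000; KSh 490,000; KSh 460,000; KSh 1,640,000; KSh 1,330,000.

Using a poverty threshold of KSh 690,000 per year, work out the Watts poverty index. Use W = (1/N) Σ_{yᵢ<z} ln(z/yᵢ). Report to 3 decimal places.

0.591

Below the line: KSh 100,000, KSh 290,000, KSh 460,000, KSh 490,000 (q = 4 of N = 6).
Log gaps: ln(690000/100000) = 1.9315; ln(690000/290000) = 0.8668; ln(690000/460000) = 0.4055; ln(690000/490000) = 0.3423.
W = 3.546083 / 6 = 0.591.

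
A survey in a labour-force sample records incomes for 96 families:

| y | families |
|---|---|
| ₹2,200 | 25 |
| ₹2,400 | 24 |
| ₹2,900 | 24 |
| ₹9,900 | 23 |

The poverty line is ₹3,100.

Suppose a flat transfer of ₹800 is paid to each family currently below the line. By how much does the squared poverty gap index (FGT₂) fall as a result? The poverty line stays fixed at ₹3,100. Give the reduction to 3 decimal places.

Before: below the line — 25×₹2,200, 24×₹2,400, 24×₹2,900; squared poverty gap index (FGT₂) = 0.03574.
After the ₹800 transfer: below the line — 25×₹3,000; squared poverty gap index (FGT₂) = 0.00027.
Reduction = 0.03574 − 0.00027 = 0.035.

0.035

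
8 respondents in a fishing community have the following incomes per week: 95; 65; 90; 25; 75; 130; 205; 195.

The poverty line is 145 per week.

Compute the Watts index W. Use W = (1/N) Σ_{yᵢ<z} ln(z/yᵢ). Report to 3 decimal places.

Poor units: 25, 65, 75, 90, 95, 130 (q = 6 of N = 8).
Log shortfalls: ln(145/25) = 1.7579; ln(145/65) = 0.8023; ln(145/75) = 0.6592; ln(145/90) = 0.4769; ln(145/95) = 0.4229; ln(145/130) = 0.1092.
W = 4.228430 / 8 = 0.529.

0.529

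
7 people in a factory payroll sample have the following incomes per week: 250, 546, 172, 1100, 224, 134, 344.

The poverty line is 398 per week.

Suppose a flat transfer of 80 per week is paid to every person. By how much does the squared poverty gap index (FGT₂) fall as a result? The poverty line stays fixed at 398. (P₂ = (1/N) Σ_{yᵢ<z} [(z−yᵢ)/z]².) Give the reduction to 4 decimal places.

0.0967

Before: below the line — 134, 172, 224, 250, 344; squared poverty gap index (FGT₂) = 0.158607.
After the 80 transfer: below the line — 214, 252, 304, 330; squared poverty gap index (FGT₂) = 0.061896.
Reduction = 0.158607 − 0.061896 = 0.0967.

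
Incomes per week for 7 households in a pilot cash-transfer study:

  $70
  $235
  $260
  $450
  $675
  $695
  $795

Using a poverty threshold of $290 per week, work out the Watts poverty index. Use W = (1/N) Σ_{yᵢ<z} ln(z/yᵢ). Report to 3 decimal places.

0.249

Poor units: $70, $235, $260 (q = 3 of N = 7).
Log gaps: ln(290/70) = 1.4214; ln(290/235) = 0.2103; ln(290/260) = 0.1092.
W = 1.740880 / 7 = 0.249.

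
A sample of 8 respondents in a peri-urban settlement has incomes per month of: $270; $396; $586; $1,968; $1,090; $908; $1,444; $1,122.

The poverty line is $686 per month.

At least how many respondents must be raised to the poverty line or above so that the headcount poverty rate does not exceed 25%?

1

3 of the 8 respondents are poor, so H = 3/8 = 0.375.
A headcount ratio of at most 25% allows at most ⌊0.25 × 8⌋ = 2 poor respondents.
So at least 3 − 2 = 1 must be lifted.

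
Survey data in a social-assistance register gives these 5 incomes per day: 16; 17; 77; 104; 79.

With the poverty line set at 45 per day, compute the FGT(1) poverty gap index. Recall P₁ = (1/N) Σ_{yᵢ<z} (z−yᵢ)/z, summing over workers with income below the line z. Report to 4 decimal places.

Poor units: 16, 17 (q = 2 of N = 5).
Normalized shortfalls: (45−16)/45 = 0.6444; (45−17)/45 = 0.6222.
Σ = 1.266667. Dividing by the full population N = 5 gives P₁ = 0.2533.

0.2533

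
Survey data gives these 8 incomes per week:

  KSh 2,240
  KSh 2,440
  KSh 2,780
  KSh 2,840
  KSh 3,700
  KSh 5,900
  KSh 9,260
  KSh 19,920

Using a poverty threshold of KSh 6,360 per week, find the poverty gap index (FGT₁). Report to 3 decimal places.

0.359

Below z: KSh 2,240, KSh 2,440, KSh 2,780, KSh 2,840, KSh 3,700, KSh 5,900 (q = 6 of N = 8).
Normalized shortfalls: (6360−2240)/6360 = 0.6478; (6360−2440)/6360 = 0.6164; (6360−2780)/6360 = 0.5629; (6360−2840)/6360 = 0.5535; (6360−3700)/6360 = 0.4182; (6360−5900)/6360 = 0.0723.
Σ = 2.871069. Dividing by the full population N = 8 gives P₁ = 0.359.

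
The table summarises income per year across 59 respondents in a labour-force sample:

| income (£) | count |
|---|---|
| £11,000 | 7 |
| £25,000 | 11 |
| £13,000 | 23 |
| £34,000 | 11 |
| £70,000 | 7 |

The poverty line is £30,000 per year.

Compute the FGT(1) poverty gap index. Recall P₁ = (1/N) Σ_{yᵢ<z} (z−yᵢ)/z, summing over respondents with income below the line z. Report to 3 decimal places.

0.327

Below z: 7×£11,000, 23×£13,000, 11×£25,000 (q = 41 of N = 59).
Gap ratios (z−y)/z: (30000−11000)/30000 = 0.6333 (×7); (30000−13000)/30000 = 0.5667 (×23); (30000−25000)/30000 = 0.1667 (×11).
Sum of shortfalls = 19.300000; P₁ averages over all N: 19.300000 / 59 = 0.327.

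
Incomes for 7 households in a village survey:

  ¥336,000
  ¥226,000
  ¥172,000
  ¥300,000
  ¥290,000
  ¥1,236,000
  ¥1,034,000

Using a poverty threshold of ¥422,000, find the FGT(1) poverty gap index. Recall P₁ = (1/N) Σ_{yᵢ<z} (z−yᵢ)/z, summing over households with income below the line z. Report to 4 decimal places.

Incomes under z: ¥172,000, ¥226,000, ¥290,000, ¥300,000, ¥336,000 (q = 5 of N = 7).
Shortfall ratios: (422000−172000)/422000 = 0.5924; (422000−226000)/422000 = 0.4645; (422000−290000)/422000 = 0.3128; (422000−300000)/422000 = 0.2891; (422000−336000)/422000 = 0.2038.
Sum of shortfalls = 1.862559; P₁ averages over all N: 1.862559 / 7 = 0.2661.

0.2661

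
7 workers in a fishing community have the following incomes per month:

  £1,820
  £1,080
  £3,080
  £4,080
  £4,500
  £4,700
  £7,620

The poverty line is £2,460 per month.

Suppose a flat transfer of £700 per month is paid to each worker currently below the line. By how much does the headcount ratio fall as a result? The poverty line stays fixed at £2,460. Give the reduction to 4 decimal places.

0.1429

Before: below the line — £1,080, £1,820; headcount ratio = 0.285714.
After the £700 transfer: below the line — £1,780; headcount ratio = 0.142857.
Reduction = 0.285714 − 0.142857 = 0.1429.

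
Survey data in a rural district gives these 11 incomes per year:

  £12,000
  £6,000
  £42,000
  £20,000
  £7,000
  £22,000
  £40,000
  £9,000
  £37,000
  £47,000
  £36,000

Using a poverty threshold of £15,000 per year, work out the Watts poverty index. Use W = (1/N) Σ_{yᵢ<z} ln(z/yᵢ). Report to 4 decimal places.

0.2193

Incomes under z: £6,000, £7,000, £9,000, £12,000 (q = 4 of N = 11).
Log shortfalls: ln(15000/6000) = 0.9163; ln(15000/7000) = 0.7621; ln(15000/9000) = 0.5108; ln(15000/12000) = 0.2231.
W = 2.412400 / 11 = 0.2193.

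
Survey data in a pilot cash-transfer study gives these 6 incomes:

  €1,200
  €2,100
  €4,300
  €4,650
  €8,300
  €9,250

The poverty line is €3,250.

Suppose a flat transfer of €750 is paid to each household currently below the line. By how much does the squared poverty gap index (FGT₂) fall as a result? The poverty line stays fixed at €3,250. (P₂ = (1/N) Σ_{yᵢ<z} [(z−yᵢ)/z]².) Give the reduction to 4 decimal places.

Before: below the line — €1,200, €2,100; squared poverty gap index (FGT₂) = 0.087179.
After the €750 transfer: below the line — €1,950, €2,850; squared poverty gap index (FGT₂) = 0.029191.
Reduction = 0.087179 − 0.029191 = 0.0580.

0.0580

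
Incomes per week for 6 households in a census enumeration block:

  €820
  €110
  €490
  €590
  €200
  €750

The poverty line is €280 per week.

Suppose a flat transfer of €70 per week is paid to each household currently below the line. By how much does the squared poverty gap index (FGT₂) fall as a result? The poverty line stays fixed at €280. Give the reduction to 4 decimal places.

Before: below the line — €110, €200; squared poverty gap index (FGT₂) = 0.075043.
After the €70 transfer: below the line — €180, €270; squared poverty gap index (FGT₂) = 0.021471.
Reduction = 0.075043 − 0.021471 = 0.0536.

0.0536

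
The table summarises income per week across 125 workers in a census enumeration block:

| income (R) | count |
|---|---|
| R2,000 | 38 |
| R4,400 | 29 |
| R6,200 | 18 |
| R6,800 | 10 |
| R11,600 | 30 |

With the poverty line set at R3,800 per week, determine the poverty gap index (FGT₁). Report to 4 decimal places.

Below z: 38×R2,000 (q = 38 of N = 125).
Relative gaps: (3800−2000)/3800 = 0.4737 (×38).
Sum of shortfalls = 18.000000; P₁ averages over all N: 18.000000 / 125 = 0.1440.

0.1440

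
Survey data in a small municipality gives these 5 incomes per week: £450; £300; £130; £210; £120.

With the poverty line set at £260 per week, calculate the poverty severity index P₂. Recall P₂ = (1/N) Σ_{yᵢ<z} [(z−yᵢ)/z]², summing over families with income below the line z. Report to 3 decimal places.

0.115

Poor units: £120, £130, £210 (q = 3 of N = 5).
Shortfall ratios: (260−120)/260 = 0.5385; (260−130)/260 = 0.5000; (260−210)/260 = 0.1923.
Squared: 0.2899; 0.2500; 0.0370.
Sum = 0.576923; P₂ = 0.576923 / 5 = 0.115.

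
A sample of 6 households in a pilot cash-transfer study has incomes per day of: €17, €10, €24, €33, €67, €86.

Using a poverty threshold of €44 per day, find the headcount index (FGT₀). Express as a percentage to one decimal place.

66.7%

4 of the 6 households have income below €44.
H = 4/6 = 66.7%.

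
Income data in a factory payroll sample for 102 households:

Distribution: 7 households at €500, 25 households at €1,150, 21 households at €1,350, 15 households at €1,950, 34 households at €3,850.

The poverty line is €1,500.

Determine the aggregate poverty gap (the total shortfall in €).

€18,900

Below z: 7×€500, 25×€1,150, 21×€1,350 (q = 53 of N = 102).
Individual gaps: 7×(1500−500) = 7000; 25×(1500−1150) = 8750; 21×(1500−1350) = 3150.
Aggregate gap = €18,900.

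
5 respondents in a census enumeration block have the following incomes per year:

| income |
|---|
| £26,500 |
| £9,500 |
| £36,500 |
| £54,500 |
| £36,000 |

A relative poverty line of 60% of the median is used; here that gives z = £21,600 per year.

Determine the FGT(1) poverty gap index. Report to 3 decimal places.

0.112

Below the line: £9,500 (q = 1 of N = 5).
Normalized shortfalls: (21600−9500)/21600 = 0.5602.
Σ = 0.560185. Dividing by the full population N = 5 gives P₁ = 0.112.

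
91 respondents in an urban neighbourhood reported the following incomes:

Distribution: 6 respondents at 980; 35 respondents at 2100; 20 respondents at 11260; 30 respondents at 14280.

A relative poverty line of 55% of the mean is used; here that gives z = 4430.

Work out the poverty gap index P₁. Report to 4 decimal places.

Poor units: 6×980, 35×2100 (q = 41 of N = 91).
Gap ratios (z−y)/z: (4430−980)/4430 = 0.7788 (×6); (4430−2100)/4430 = 0.5260 (×35).
Σ = 23.081264. Dividing by the full population N = 91 gives P₁ = 0.2536.

0.2536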